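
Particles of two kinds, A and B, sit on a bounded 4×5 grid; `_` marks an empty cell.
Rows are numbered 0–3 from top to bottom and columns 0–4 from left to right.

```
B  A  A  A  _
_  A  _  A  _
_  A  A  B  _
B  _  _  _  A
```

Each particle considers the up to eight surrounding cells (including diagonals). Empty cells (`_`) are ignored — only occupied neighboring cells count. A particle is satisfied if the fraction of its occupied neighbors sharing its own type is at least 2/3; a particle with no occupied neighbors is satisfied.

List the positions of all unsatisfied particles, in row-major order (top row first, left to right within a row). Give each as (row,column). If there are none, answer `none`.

(0,0), (2,3), (3,0), (3,4)

Row 0: (0,0)B 0/2 unhappy · (0,1)A 2/3 ok · (0,2)A 4/4 ok · (0,3)A 2/2 ok
Row 1: (1,1)A 4/5 ok · (1,3)A 3/4 ok
Row 2: (2,1)A 2/3 ok · (2,2)A 3/4 ok · (2,3)B 0/3 unhappy
Row 3: (3,0)B 0/1 unhappy · (3,4)A 0/1 unhappy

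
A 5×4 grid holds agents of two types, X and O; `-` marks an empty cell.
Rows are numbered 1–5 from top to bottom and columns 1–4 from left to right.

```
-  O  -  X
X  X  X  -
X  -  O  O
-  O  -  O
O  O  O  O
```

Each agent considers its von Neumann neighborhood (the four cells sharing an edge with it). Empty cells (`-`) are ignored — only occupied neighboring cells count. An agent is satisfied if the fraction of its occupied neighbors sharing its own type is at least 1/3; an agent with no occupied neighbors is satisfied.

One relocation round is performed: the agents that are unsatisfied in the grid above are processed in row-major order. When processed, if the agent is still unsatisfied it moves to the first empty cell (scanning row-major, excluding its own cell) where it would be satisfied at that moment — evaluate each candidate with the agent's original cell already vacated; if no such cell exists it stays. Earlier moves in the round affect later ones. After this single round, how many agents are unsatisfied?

1

Initially unsatisfied (in order): (1,2).
  (1,2) → (2,4).
Resulting grid:
- - - X
X X X O
X - O O
- O - O
O O O O
Unsatisfied now: (1,4).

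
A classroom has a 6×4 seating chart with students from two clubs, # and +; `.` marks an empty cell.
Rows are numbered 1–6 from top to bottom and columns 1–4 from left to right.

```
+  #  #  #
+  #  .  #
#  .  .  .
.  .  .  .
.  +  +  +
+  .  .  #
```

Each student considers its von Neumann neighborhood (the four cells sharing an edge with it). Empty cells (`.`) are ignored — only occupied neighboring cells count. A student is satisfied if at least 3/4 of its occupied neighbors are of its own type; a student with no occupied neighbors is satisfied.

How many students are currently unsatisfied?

7

Row 1: (1,1)+ 1/2 unhappy · (1,2)# 2/3 unhappy · (1,3)# 2/2 ok · (1,4)# 2/2 ok
Row 2: (2,1)+ 1/3 unhappy · (2,2)# 1/2 unhappy · (2,4)# 1/1 ok
Row 3: (3,1)# 0/1 unhappy
Row 5: (5,2)+ 1/1 ok · (5,3)+ 2/2 ok · (5,4)+ 1/2 unhappy
Row 6: (6,1)+ 0/0 ok · (6,4)# 0/1 unhappy
Unsatisfied: (1,1), (1,2), (2,1), (2,2), (3,1), (5,4), (6,4) — 7 in total.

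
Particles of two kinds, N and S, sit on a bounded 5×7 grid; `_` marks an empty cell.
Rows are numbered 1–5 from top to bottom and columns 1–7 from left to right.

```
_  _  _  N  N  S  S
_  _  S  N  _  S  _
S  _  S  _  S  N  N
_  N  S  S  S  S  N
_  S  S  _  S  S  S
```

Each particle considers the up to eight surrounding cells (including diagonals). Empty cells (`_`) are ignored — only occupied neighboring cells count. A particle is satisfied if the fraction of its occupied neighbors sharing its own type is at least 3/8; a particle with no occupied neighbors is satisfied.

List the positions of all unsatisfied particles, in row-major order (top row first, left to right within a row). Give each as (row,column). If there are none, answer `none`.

Row 1: (1,4)N 2/3 ✓ · (1,5)N 2/4 ✓ · (1,6)S 2/3 ✓ · (1,7)S 2/2 ✓
Row 2: (2,3)S 1/3 ✗ · (2,4)N 2/5 ✓ · (2,6)S 3/6 ✓
Row 3: (3,1)S 0/1 ✗ · (3,3)S 3/5 ✓ · (3,5)S 4/6 ✓ · (3,6)N 2/6 ✗ · (3,7)N 2/4 ✓
Row 4: (4,2)N 0/5 ✗ · (4,3)S 4/5 ✓ · (4,4)S 6/6 ✓ · (4,5)S 5/6 ✓ · (4,6)S 5/8 ✓ · (4,7)N 2/5 ✓
Row 5: (5,2)S 2/3 ✓ · (5,3)S 3/4 ✓ · (5,5)S 4/4 ✓ · (5,6)S 4/5 ✓ · (5,7)S 2/3 ✓

(2,3), (3,1), (3,6), (4,2)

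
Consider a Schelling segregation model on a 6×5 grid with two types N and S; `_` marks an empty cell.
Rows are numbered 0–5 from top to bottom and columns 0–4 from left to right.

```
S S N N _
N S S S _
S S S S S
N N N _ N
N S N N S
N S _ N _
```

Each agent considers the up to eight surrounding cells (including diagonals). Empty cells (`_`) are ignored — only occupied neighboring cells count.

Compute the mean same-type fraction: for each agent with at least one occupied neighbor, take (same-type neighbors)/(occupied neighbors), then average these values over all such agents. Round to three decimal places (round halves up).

(0,0)S 2/3
(0,1)S 3/5
(0,2)N 1/5
(0,3)N 1/3
(1,0)N 0/5
(1,1)S 6/8
(1,2)S 6/8
(1,3)S 4/6
(2,0)S 2/5
(2,1)S 4/8
(2,2)S 5/7
(2,3)S 4/6
(2,4)S 2/3
(3,0)N 2/5
(3,1)N 4/8
(3,2)N 3/7
(3,4)N 1/4
(4,0)N 3/5
(4,1)S 1/7
(4,2)N 4/6
(4,3)N 4/5
(4,4)S 0/3
(5,0)N 1/3
(5,1)S 1/4
(5,3)N 2/3
Sum over 25 agents: 2/3 + 3/5 + 1/5 + 1/3 + 0/5 + 6/8 + 6/8 + 4/6 + 2/5 + 4/8 + 5/7 + 4/6 + 2/3 + 2/5 + 4/8 + 3/7 + 1/4 + 3/5 + 1/7 + 4/6 + 4/5 + 0/3 + 1/3 + 1/4 + 2/3 = 251/21; mean = 251/21 ÷ 25 = 251/525 = 0.478095… → 0.478.

0.478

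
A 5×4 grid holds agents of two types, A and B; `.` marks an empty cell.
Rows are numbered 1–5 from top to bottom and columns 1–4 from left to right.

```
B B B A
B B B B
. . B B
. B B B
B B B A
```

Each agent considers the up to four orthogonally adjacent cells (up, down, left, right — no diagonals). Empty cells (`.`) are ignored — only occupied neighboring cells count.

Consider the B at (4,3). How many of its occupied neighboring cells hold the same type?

Occupied neighbors of (4,3): (3,3)=B, (5,3)=B, (4,2)=B, (4,4)=B.
Same type (B): 4 of 4.

4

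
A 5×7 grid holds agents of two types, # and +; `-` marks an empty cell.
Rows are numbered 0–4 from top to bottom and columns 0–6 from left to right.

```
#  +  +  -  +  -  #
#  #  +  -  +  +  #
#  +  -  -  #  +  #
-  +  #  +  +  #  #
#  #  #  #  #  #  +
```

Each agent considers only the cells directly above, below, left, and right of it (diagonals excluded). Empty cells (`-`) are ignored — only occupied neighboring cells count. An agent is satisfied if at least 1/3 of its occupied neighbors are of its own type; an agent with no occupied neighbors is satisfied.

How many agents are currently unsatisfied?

(0,0)# 1/2 satisfied
(0,1)+ 1/3 satisfied
(0,2)+ 2/2 satisfied
(0,4)+ 1/1 satisfied
(0,6)# 1/1 satisfied
(1,0)# 3/3 satisfied
(1,1)# 1/4 not
(1,2)+ 1/2 satisfied
(1,4)+ 2/3 satisfied
(1,5)+ 2/3 satisfied
(1,6)# 2/3 satisfied
(2,0)# 1/2 satisfied
(2,1)+ 1/3 satisfied
(2,4)# 0/3 not
(2,5)+ 1/4 not
(2,6)# 2/3 satisfied
(3,1)+ 1/3 satisfied
(3,2)# 1/3 satisfied
(3,3)+ 1/3 satisfied
(3,4)+ 1/4 not
(3,5)# 2/4 satisfied
(3,6)# 2/3 satisfied
(4,0)# 1/1 satisfied
(4,1)# 2/3 satisfied
(4,2)# 3/3 satisfied
(4,3)# 2/3 satisfied
(4,4)# 2/3 satisfied
(4,5)# 2/3 satisfied
(4,6)+ 0/2 not
Unsatisfied: (1,1), (2,4), (2,5), (3,4), (4,6) — 5 in total.

5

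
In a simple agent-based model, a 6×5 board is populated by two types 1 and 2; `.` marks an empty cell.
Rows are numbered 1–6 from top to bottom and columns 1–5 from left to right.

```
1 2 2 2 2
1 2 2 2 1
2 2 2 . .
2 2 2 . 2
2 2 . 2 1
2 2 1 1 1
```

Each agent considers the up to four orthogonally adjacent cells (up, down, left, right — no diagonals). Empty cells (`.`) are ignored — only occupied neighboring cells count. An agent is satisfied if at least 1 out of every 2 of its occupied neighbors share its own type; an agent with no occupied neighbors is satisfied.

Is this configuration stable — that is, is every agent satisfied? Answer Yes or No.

No

Row 1: (1,1)1 1/2 satisfied · (1,2)2 2/3 satisfied · (1,3)2 3/3 satisfied · (1,4)2 3/3 satisfied · (1,5)2 1/2 satisfied
Row 2: (2,1)1 1/3 not · (2,2)2 3/4 satisfied · (2,3)2 4/4 satisfied · (2,4)2 2/3 satisfied · (2,5)1 0/2 not
Row 3: (3,1)2 2/3 satisfied · (3,2)2 4/4 satisfied · (3,3)2 3/3 satisfied
Row 4: (4,1)2 3/3 satisfied · (4,2)2 4/4 satisfied · (4,3)2 2/2 satisfied · (4,5)2 0/1 not
Row 5: (5,1)2 3/3 satisfied · (5,2)2 3/3 satisfied · (5,4)2 0/2 not · (5,5)1 1/3 not
Row 6: (6,1)2 2/2 satisfied · (6,2)2 2/3 satisfied · (6,3)1 1/2 satisfied · (6,4)1 2/3 satisfied · (6,5)1 2/2 satisfied
For instance (2,1) has only 1/3 same-type neighbors, below 1/2.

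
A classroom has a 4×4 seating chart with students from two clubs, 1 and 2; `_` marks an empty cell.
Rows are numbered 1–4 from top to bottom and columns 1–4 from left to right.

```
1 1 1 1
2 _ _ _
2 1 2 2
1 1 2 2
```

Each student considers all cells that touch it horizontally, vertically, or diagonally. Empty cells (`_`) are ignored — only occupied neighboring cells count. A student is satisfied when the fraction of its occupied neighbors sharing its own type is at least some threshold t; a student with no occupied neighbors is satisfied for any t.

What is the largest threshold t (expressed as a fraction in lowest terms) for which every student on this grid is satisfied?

1/4

(1,1)1 1/2
(1,2)1 2/3
(1,3)1 2/2
(1,4)1 1/1
(2,1)2 1/4
(3,1)2 1/4
(3,2)1 2/6
(3,3)2 3/5
(3,4)2 3/3
(4,1)1 2/3
(4,2)1 2/5
(4,3)2 3/5
(4,4)2 3/3
The smallest same-type fraction is 1/4 at (2,1), which reduces to 1/4. Any threshold above that leaves this student unsatisfied.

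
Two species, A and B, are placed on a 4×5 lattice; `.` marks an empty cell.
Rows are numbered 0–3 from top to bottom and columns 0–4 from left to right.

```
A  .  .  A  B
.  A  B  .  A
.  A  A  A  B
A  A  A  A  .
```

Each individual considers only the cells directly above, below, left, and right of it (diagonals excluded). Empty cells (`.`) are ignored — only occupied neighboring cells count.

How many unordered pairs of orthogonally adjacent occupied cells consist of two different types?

6

Scan each occupied cell's neighbors to the right and below so each pair is counted once.
Row 0: A(0,3)–B(0,4)≠ B(0,4)–A(1,4)≠  → 2/2 unlike.
Row 1: A(1,1)–B(1,2)≠ A(1,1)–A(2,1)= B(1,2)–A(2,2)≠ A(1,4)–B(2,4)≠  → 3/4 unlike.
Row 2: A(2,1)–A(2,2)= A(2,1)–A(3,1)= A(2,2)–A(2,3)= A(2,2)–A(3,2)= A(2,3)–B(2,4)≠ A(2,3)–A(3,3)=  → 1/6 unlike.
Row 3: A(3,0)–A(3,1)= A(3,1)–A(3,2)= A(3,2)–A(3,3)=  → 0/3 unlike.
Total adjacent occupied pairs: 15; unlike-type pairs: 6.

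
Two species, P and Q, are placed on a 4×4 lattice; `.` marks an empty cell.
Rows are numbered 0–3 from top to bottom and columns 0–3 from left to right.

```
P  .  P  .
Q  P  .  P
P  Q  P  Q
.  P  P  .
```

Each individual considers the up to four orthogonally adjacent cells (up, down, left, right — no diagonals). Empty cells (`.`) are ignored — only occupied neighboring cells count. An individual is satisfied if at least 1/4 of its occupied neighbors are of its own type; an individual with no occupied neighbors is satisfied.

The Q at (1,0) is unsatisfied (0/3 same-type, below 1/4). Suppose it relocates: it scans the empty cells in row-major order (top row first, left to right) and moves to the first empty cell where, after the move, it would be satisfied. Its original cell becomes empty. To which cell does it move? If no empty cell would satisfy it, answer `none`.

(3,3)

Vacating (1,0). Empty cells in order:
  (0,1): 0/3 same-type → still unsatisfied.
  (0,3): 0/2 same-type → still unsatisfied.
  (1,2): 0/4 same-type → still unsatisfied.
  (3,0): 0/2 same-type → still unsatisfied.
  (3,3): 1/2 same-type → satisfied — stop here.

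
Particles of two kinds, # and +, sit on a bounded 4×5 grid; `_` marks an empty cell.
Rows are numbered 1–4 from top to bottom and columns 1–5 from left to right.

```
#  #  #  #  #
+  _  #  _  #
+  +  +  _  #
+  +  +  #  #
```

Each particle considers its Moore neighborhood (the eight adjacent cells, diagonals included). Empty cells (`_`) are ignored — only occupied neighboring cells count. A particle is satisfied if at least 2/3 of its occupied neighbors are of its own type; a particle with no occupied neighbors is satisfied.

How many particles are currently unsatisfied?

5

Row 1: (1,1)# 1/2 unhappy · (1,2)# 3/4 ok · (1,3)# 3/3 ok · (1,4)# 4/4 ok · (1,5)# 2/2 ok
Row 2: (2,1)+ 2/4 unhappy · (2,3)# 3/5 unhappy · (2,5)# 3/3 ok
Row 3: (3,1)+ 4/4 ok · (3,2)+ 6/7 ok · (3,3)+ 3/5 unhappy · (3,5)# 3/3 ok
Row 4: (4,1)+ 3/3 ok · (4,2)+ 5/5 ok · (4,3)+ 3/4 ok · (4,4)# 2/4 unhappy · (4,5)# 2/2 ok
Unsatisfied: (1,1), (2,1), (2,3), (3,3), (4,4) — 5 in total.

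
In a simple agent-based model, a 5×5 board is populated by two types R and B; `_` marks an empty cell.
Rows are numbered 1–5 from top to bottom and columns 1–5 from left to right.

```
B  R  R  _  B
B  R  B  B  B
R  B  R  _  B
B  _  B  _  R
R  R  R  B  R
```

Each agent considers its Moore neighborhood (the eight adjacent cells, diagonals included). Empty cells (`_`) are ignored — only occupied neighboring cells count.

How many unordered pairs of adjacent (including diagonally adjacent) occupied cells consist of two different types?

Scan each occupied cell's neighbors to the right and below (and the two forward diagonals) so each pair is counted once.
From row 1: 6 unlike of 12 pairs (running 6/12).
From row 2: 6 unlike of 14 pairs (running 12/26).
From row 3: 5 unlike of 7 pairs (running 17/33).
From row 4: 5 unlike of 7 pairs (running 22/40).
From row 5: 2 unlike of 4 pairs (running 24/44).
Total adjacent occupied pairs: 44; unlike-type pairs: 24.

24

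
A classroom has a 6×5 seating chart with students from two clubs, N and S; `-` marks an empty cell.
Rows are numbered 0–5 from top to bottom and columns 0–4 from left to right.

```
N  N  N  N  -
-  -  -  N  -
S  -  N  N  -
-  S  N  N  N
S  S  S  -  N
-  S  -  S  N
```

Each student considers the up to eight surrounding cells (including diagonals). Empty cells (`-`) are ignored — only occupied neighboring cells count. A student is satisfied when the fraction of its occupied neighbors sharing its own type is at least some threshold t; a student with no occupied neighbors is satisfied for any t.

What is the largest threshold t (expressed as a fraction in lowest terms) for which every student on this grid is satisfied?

1/3

Row 0: (0,0)N 1/1 · (0,1)N 2/2 · (0,2)N 3/3 · (0,3)N 2/2
Row 1: (1,3)N 4/4
Row 2: (2,0)S 1/1 · (2,2)N 4/5 · (2,3)N 5/5
Row 3: (3,1)S 4/6 · (3,2)N 3/6 · (3,3)N 5/6 · (3,4)N 3/3
Row 4: (4,0)S 3/3 · (4,1)S 4/5 · (4,2)S 4/6 · (4,4)N 3/4
Row 5: (5,1)S 3/3 · (5,3)S 1/3 · (5,4)N 1/2
The smallest same-type fraction is 1/3 at (5,3), which reduces to 1/3. Any threshold above that leaves this student unsatisfied.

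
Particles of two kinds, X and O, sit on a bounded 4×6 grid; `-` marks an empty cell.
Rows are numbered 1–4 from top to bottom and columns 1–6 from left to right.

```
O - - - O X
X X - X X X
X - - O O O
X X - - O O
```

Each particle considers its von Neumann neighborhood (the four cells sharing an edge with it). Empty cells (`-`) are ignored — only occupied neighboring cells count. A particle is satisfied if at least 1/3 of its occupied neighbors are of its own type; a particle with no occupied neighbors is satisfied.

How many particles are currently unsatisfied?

2

(1,1)O 0/1 unhappy
(1,5)O 0/2 unhappy
(1,6)X 1/2 ok
(2,1)X 2/3 ok
(2,2)X 1/1 ok
(2,4)X 1/2 ok
(2,5)X 2/4 ok
(2,6)X 2/3 ok
(3,1)X 2/2 ok
(3,4)O 1/2 ok
(3,5)O 3/4 ok
(3,6)O 2/3 ok
(4,1)X 2/2 ok
(4,2)X 1/1 ok
(4,5)O 2/2 ok
(4,6)O 2/2 ok
Unsatisfied: (1,1), (1,5) — 2 in total.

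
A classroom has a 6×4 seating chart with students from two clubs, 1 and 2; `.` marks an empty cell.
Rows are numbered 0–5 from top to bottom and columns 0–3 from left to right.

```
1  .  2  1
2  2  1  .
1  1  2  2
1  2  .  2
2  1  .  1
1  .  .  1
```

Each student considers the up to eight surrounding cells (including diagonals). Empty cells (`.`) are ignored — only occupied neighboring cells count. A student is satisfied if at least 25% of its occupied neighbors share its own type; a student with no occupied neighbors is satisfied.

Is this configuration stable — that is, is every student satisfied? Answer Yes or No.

No

(0,0)1 0/2 ✗
(0,2)2 1/3 ✓
(0,3)1 1/2 ✓
(1,0)2 1/4 ✓
(1,1)2 3/7 ✓
(1,2)1 2/6 ✓
(2,0)1 2/5 ✓
(2,1)1 3/7 ✓
(2,2)2 4/6 ✓
(2,3)2 2/3 ✓
(3,0)1 3/5 ✓
(3,1)2 2/6 ✓
(3,3)2 2/3 ✓
(4,0)2 1/4 ✓
(4,1)1 2/4 ✓
(4,3)1 1/2 ✓
(5,0)1 1/2 ✓
(5,3)1 1/1 ✓
For instance (0,0) has only 0/2 same-type neighbors, below 1/4.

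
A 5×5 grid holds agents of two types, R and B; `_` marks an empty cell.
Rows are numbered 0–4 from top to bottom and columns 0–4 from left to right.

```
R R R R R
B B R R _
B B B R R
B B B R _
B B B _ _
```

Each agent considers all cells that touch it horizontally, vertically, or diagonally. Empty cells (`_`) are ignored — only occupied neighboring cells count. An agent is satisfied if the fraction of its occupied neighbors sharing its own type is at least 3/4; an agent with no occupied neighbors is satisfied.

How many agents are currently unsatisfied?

9

Row 0: (0,0)R 1/3 unhappy · (0,1)R 3/5 unhappy · (0,2)R 4/5 ok · (0,3)R 4/4 ok · (0,4)R 2/2 ok
Row 1: (1,0)B 3/5 unhappy · (1,1)B 4/8 unhappy · (1,2)R 5/8 unhappy · (1,3)R 6/7 ok
Row 2: (2,0)B 5/5 ok · (2,1)B 7/8 ok · (2,2)B 4/8 unhappy · (2,3)R 4/6 unhappy · (2,4)R 3/3 ok
Row 3: (3,0)B 5/5 ok · (3,1)B 8/8 ok · (3,2)B 5/7 unhappy · (3,3)R 2/5 unhappy
Row 4: (4,0)B 3/3 ok · (4,1)B 5/5 ok · (4,2)B 3/4 ok
Unsatisfied: (0,0), (0,1), (1,0), (1,1), (1,2), (2,2), (2,3), (3,2), (3,3) — 9 in total.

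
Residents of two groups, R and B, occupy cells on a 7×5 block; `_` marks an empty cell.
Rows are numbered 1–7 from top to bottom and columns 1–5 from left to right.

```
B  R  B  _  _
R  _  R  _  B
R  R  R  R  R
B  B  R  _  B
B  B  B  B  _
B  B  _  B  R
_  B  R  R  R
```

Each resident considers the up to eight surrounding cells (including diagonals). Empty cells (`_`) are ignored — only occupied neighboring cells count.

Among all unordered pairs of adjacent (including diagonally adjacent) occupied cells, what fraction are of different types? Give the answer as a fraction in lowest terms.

Scan each occupied cell's neighbors to the right and below (and the two forward diagonals) so each pair is counted once.
Row 1: B(1,1)–R(1,2)≠ B(1,1)–R(2,1)≠ R(1,2)–B(1,3)≠ R(1,2)–R(2,3)= R(1,2)–R(2,1)= B(1,3)–R(2,3)≠  → 4/6 unlike.
Row 2: R(2,1)–R(3,1)= R(2,1)–R(3,2)= R(2,3)–R(3,3)= R(2,3)–R(3,4)= R(2,3)–R(3,2)= B(2,5)–R(3,5)≠ B(2,5)–R(3,4)≠  → 2/7 unlike.
Row 3: R(3,1)–R(3,2)= R(3,1)–B(4,1)≠ R(3,1)–B(4,2)≠ R(3,2)–R(3,3)= R(3,2)–B(4,2)≠ R(3,2)–R(4,3)= R(3,2)–B(4,1)≠ R(3,3)–R(3,4)= R(3,3)–R(4,3)= R(3,3)–B(4,2)≠ R(3,4)–R(3,5)= R(3,4)–B(4,5)≠ R(3,4)–R(4,3)= R(3,5)–B(4,5)≠  → 7/14 unlike.
Row 4: B(4,1)–B(4,2)= B(4,1)–B(5,1)= B(4,1)–B(5,2)= B(4,2)–R(4,3)≠ B(4,2)–B(5,2)= B(4,2)–B(5,3)= B(4,2)–B(5,1)= R(4,3)–B(5,3)≠ R(4,3)–B(5,4)≠ R(4,3)–B(5,2)≠ B(4,5)–B(5,4)=  → 4/11 unlike.
Row 5: B(5,1)–B(5,2)= B(5,1)–B(6,1)= B(5,1)–B(6,2)= B(5,2)–B(5,3)= B(5,2)–B(6,2)= B(5,2)–B(6,1)= B(5,3)–B(5,4)= B(5,3)–B(6,4)= B(5,3)–B(6,2)= B(5,4)–B(6,4)= B(5,4)–R(6,5)≠  → 1/11 unlike.
Row 6: B(6,1)–B(6,2)= B(6,1)–B(7,2)= B(6,2)–B(7,2)= B(6,2)–R(7,3)≠ B(6,4)–R(6,5)≠ B(6,4)–R(7,4)≠ B(6,4)–R(7,5)≠ B(6,4)–R(7,3)≠ R(6,5)–R(7,5)= R(6,5)–R(7,4)=  → 5/10 unlike.
Row 7: B(7,2)–R(7,3)≠ R(7,3)–R(7,4)= R(7,4)–R(7,5)=  → 1/3 unlike.
Total adjacent occupied pairs: 62; unlike-type pairs: 24.
24/62 reduces to 12/31.

12/31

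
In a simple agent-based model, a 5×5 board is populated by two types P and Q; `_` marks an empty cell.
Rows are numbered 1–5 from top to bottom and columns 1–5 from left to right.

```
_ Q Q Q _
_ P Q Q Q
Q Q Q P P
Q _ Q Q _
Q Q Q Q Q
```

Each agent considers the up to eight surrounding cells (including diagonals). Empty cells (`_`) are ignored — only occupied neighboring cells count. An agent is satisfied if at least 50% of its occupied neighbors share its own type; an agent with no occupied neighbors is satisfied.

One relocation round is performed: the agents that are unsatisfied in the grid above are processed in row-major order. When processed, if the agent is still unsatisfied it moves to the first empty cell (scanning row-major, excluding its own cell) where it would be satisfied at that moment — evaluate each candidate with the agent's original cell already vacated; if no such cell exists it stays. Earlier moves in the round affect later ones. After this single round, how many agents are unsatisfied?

Initially unsatisfied (in order): (2,2), (3,4), (3,5).
  (2,2): no empty cell satisfies it; stays.
  (3,4) → (1,1).
  (3,5): no empty cell satisfies it; stays.
Resulting grid:
P Q Q Q _
_ P Q Q Q
Q Q Q _ P
Q _ Q Q _
Q Q Q Q Q
Unsatisfied now: (2,2), (3,5).

2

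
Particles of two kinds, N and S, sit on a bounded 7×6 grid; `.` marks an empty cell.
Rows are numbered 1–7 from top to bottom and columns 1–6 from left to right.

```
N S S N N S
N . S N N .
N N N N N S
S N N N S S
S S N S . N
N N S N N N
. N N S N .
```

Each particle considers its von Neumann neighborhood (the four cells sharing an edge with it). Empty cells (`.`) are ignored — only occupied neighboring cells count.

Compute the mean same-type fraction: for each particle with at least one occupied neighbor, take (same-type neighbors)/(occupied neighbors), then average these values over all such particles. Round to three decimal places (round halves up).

0.556

(1,1)N 1/2
(1,2)S 1/2
(1,3)S 2/3
(1,4)N 2/3
(1,5)N 2/3
(1,6)S 0/1
(2,1)N 2/2
(2,3)S 1/3
(2,4)N 3/4
(2,5)N 3/3
(3,1)N 2/3
(3,2)N 3/3
(3,3)N 3/4
(3,4)N 4/4
(3,5)N 2/4
(3,6)S 1/2
(4,1)S 1/3
(4,2)N 2/4
(4,3)N 4/4
(4,4)N 2/4
(4,5)S 1/3
(4,6)S 2/3
(5,1)S 2/3
(5,2)S 1/4
(5,3)N 1/4
(5,4)S 0/3
(5,6)N 1/2
(6,1)N 1/2
(6,2)N 2/4
(6,3)S 0/4
(6,4)N 1/4
(6,5)N 3/3
(6,6)N 2/2
(7,2)N 2/2
(7,3)N 1/3
(7,4)S 0/3
(7,5)N 1/2
Sum over 37 particles: 1/2 + 1/2 + 2/3 + 2/3 + 2/3 + 0/1 + 2/2 + 1/3 + 3/4 + 3/3 + 2/3 + 3/3 + 3/4 + 4/4 + 2/4 + 1/2 + 1/3 + 2/4 + 4/4 + 2/4 + 1/3 + 2/3 + 2/3 + 1/4 + 1/4 + 0/3 + 1/2 + 1/2 + 2/4 + 0/4 + 1/4 + 3/3 + 2/2 + 2/2 + 1/3 + 0/3 + 1/2 = 247/12; mean = 247/12 ÷ 37 = 247/444 = 0.556306… → 0.556.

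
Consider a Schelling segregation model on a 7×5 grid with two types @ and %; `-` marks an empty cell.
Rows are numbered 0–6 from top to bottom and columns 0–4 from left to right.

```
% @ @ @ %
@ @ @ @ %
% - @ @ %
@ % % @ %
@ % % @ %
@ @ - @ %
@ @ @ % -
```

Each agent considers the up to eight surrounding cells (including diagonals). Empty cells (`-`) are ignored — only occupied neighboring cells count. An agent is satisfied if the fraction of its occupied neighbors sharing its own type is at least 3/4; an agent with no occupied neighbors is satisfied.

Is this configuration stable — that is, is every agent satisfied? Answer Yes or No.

No

(0,0)% 0/3 ✗
(0,1)@ 4/5 ✓
(0,2)@ 5/5 ✓
(0,3)@ 3/5 ✗
(0,4)% 1/3 ✗
(1,0)@ 2/4 ✗
(1,1)@ 5/7 ✗
(1,2)@ 7/7 ✓
(1,3)@ 5/8 ✗
(1,4)% 2/5 ✗
(2,0)% 1/4 ✗
(2,2)@ 5/7 ✗
(2,3)@ 4/8 ✗
(2,4)% 2/5 ✗
(3,0)@ 1/4 ✗
(3,1)% 4/7 ✗
(3,2)% 3/7 ✗
(3,3)@ 3/8 ✗
(3,4)% 2/5 ✗
(4,0)@ 3/5 ✗
(4,1)% 3/7 ✗
(4,2)% 3/7 ✗
(4,3)@ 2/7 ✗
(4,4)% 2/5 ✗
(5,0)@ 4/5 ✓
(5,1)@ 5/7 ✗
(5,3)@ 2/6 ✗
(5,4)% 2/4 ✗
(6,0)@ 3/3 ✓
(6,1)@ 4/4 ✓
(6,2)@ 3/4 ✓
(6,3)% 1/3 ✗
For instance (0,0) has only 0/3 same-type neighbors, below 3/4.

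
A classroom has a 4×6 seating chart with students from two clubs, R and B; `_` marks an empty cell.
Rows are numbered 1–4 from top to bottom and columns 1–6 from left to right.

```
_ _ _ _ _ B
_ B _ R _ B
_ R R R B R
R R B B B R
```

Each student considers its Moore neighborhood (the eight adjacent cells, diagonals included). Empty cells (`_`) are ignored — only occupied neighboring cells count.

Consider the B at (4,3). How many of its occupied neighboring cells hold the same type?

1

Occupied neighbors of (4,3): (3,2)=R, (3,3)=R, (3,4)=R, (4,2)=R, (4,4)=B.
Same type (B): 1 of 5.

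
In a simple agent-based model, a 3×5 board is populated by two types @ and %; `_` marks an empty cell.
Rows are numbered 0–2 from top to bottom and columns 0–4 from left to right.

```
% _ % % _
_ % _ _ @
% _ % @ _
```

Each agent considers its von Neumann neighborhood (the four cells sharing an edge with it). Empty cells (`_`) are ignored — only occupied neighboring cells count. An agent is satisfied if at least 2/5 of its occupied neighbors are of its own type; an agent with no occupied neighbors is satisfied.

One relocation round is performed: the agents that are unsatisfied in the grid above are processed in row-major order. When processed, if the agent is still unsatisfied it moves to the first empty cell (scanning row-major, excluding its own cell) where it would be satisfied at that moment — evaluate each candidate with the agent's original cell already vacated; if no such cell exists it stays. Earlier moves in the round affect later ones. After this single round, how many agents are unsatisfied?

0

Initially unsatisfied (in order): (2,2), (2,3).
  (2,2) → (0,1).
  (2,3): now satisfied by earlier moves; stays.
Resulting grid:
% % % % _
_ % _ _ @
% _ _ @ _
All satisfied now.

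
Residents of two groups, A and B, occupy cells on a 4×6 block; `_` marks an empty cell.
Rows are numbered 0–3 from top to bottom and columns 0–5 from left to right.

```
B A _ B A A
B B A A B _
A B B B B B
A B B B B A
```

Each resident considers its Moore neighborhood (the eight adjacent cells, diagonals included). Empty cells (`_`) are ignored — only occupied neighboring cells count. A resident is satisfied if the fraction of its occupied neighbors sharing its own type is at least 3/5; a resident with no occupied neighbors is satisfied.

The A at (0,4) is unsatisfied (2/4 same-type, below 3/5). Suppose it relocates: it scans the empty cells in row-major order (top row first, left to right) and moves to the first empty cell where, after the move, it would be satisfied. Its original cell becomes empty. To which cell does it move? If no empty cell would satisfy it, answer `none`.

(0,2)

Vacating (0,4). Empty cells in order:
  (0,2): 3/5 same-type → satisfied — stop here.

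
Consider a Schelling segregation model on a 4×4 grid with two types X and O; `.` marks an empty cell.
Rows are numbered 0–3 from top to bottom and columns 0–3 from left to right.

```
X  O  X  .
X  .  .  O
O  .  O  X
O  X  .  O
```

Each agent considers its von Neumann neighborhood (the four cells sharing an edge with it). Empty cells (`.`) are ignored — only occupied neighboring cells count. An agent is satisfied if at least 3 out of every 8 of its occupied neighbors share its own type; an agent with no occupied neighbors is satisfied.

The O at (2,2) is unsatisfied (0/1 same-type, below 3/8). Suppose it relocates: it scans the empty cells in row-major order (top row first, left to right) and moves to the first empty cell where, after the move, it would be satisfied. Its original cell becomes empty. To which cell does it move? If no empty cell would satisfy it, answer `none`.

Vacating (2,2). Empty cells in order:
  (0,3): 1/2 same-type → satisfied — stop here.

(0,3)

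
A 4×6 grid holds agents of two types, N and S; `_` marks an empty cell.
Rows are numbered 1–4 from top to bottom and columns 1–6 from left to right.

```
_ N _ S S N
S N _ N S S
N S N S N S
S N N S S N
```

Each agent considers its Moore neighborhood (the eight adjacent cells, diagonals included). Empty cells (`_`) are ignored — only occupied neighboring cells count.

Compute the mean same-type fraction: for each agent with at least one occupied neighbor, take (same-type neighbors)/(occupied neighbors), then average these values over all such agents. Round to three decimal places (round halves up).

(1,2)N 1/2
(1,4)S 2/3
(1,5)S 3/5
(1,6)N 0/3
(2,1)S 1/4
(2,2)N 3/5
(2,4)N 2/6
(2,5)S 5/8
(2,6)S 3/5
(3,1)N 2/5
(3,2)S 2/7
(3,3)N 4/7
(3,4)S 3/7
(3,5)N 2/8
(3,6)S 3/5
(4,1)S 1/3
(4,2)N 3/5
(4,3)N 2/5
(4,4)S 2/5
(4,5)S 3/5
(4,6)N 1/3
Sum over 21 agents: 1/2 + 2/3 + 3/5 + 0/3 + 1/4 + 3/5 + 2/6 + 5/8 + 3/5 + 2/5 + 2/7 + 4/7 + 3/7 + 2/8 + 3/5 + 1/3 + 3/5 + 2/5 + 2/5 + 3/5 + 1/3 = 7877/840; mean = 7877/840 ÷ 21 = 7877/17640 = 0.446541… → 0.447.

0.447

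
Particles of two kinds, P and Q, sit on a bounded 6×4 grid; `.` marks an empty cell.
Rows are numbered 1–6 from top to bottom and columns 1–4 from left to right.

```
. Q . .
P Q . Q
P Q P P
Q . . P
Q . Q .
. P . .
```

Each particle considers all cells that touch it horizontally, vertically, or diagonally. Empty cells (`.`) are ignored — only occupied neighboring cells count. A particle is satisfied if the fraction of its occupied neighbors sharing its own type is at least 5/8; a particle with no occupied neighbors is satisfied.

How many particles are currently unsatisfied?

Row 1: (1,2)Q 1/2 ✗
Row 2: (2,1)P 1/4 ✗ · (2,2)Q 2/5 ✗ · (2,4)Q 0/2 ✗
Row 3: (3,1)P 1/4 ✗ · (3,2)Q 2/5 ✗ · (3,3)P 2/5 ✗ · (3,4)P 2/3 ✓
Row 4: (4,1)Q 2/3 ✓ · (4,4)P 2/3 ✓
Row 5: (5,1)Q 1/2 ✗ · (5,3)Q 0/2 ✗
Row 6: (6,2)P 0/2 ✗
Unsatisfied: (1,2), (2,1), (2,2), (2,4), (3,1), (3,2), (3,3), (5,1), (5,3), (6,2) — 10 in total.

10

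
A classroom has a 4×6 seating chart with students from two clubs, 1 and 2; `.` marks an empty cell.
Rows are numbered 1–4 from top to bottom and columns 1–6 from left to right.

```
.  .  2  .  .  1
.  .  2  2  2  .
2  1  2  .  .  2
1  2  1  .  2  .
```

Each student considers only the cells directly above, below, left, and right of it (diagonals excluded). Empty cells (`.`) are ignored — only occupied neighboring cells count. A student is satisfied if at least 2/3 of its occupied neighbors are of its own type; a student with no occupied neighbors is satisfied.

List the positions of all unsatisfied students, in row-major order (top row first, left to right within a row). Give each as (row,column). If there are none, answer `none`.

(1,3)2 1/1 ok
(1,6)1 0/0 ok
(2,3)2 3/3 ok
(2,4)2 2/2 ok
(2,5)2 1/1 ok
(3,1)2 0/2 unhappy
(3,2)1 0/3 unhappy
(3,3)2 1/3 unhappy
(3,6)2 0/0 ok
(4,1)1 0/2 unhappy
(4,2)2 0/3 unhappy
(4,3)1 0/2 unhappy
(4,5)2 0/0 ok

(3,1), (3,2), (3,3), (4,1), (4,2), (4,3)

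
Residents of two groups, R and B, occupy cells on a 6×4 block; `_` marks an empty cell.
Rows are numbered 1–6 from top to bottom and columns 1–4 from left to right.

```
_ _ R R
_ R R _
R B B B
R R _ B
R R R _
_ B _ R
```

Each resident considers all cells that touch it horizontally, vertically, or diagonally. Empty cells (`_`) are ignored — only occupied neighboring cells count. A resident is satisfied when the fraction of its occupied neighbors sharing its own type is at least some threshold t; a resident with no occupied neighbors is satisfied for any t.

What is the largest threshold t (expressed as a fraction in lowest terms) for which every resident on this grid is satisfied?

0/1

(1,3)R 3/3
(1,4)R 2/2
(2,2)R 3/5
(2,3)R 3/6
(3,1)R 3/4
(3,2)B 1/6
(3,3)B 3/6
(3,4)B 2/3
(4,1)R 4/5
(4,2)R 5/7
(4,4)B 2/3
(5,1)R 3/4
(5,2)R 4/5
(5,3)R 3/5
(6,2)B 0/3
(6,4)R 1/1
The smallest same-type fraction is 0/3 at (6,2), which reduces to 0/1. Any threshold above that leaves this resident unsatisfied.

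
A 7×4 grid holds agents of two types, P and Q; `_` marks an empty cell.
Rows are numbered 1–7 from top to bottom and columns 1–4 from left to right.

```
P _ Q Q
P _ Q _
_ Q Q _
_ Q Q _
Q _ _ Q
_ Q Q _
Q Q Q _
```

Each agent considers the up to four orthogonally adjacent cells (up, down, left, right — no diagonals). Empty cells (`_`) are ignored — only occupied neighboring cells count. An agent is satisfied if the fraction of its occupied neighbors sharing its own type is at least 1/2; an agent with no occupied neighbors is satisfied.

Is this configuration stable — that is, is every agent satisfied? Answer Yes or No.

Row 1: (1,1)P 1/1 satisfied · (1,3)Q 2/2 satisfied · (1,4)Q 1/1 satisfied
Row 2: (2,1)P 1/1 satisfied · (2,3)Q 2/2 satisfied
Row 3: (3,2)Q 2/2 satisfied · (3,3)Q 3/3 satisfied
Row 4: (4,2)Q 2/2 satisfied · (4,3)Q 2/2 satisfied
Row 5: (5,1)Q 0/0 satisfied · (5,4)Q 0/0 satisfied
Row 6: (6,2)Q 2/2 satisfied · (6,3)Q 2/2 satisfied
Row 7: (7,1)Q 1/1 satisfied · (7,2)Q 3/3 satisfied · (7,3)Q 2/2 satisfied
All meet the threshold, so the configuration is stable.

Yes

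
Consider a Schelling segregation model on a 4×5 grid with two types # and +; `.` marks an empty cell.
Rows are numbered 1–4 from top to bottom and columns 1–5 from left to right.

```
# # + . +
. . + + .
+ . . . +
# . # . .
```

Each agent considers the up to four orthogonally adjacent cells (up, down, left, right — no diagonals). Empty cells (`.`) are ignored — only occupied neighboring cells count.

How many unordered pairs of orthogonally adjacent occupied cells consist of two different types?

2

Scan each occupied cell's neighbors to the right and below so each pair is counted once.
Row 1: #(1,1)–#(1,2)= #(1,2)–+(1,3)≠ +(1,3)–+(2,3)=  → 1/3 unlike.
Row 2: +(2,3)–+(2,4)=  → 0/1 unlike.
Row 3: +(3,1)–#(4,1)≠  → 1/1 unlike.
Total adjacent occupied pairs: 5; unlike-type pairs: 2.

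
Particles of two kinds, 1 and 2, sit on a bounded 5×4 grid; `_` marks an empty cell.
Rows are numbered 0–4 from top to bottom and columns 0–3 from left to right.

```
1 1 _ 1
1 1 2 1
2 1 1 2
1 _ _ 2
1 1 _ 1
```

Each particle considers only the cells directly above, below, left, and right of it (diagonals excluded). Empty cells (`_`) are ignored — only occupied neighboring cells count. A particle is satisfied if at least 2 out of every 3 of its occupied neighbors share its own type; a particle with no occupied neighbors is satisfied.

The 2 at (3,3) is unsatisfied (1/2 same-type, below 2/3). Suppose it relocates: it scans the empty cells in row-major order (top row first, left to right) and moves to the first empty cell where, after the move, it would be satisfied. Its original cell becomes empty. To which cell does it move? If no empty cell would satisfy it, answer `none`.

Vacating (3,3). Empty cells in order:
  (0,2): 1/3 same-type → still unsatisfied.
  (3,1): 0/3 same-type → still unsatisfied.
  (3,2): 0/1 same-type → still unsatisfied.
  (4,2): 0/2 same-type → still unsatisfied.

none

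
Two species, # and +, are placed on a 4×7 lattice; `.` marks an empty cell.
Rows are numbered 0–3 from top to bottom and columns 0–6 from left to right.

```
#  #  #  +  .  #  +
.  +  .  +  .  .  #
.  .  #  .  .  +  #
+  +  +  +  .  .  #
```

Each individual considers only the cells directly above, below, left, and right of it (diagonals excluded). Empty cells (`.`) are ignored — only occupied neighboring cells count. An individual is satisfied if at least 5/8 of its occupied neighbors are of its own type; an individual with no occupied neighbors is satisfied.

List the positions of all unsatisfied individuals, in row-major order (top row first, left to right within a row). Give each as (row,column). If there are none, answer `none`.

(0,2), (0,3), (0,5), (0,6), (1,1), (1,6), (2,2), (2,5)

Row 0: (0,0)# 1/1 satisfied · (0,1)# 2/3 satisfied · (0,2)# 1/2 not · (0,3)+ 1/2 not · (0,5)# 0/1 not · (0,6)+ 0/2 not
Row 1: (1,1)+ 0/1 not · (1,3)+ 1/1 satisfied · (1,6)# 1/2 not
Row 2: (2,2)# 0/1 not · (2,5)+ 0/1 not · (2,6)# 2/3 satisfied
Row 3: (3,0)+ 1/1 satisfied · (3,1)+ 2/2 satisfied · (3,2)+ 2/3 satisfied · (3,3)+ 1/1 satisfied · (3,6)# 1/1 satisfied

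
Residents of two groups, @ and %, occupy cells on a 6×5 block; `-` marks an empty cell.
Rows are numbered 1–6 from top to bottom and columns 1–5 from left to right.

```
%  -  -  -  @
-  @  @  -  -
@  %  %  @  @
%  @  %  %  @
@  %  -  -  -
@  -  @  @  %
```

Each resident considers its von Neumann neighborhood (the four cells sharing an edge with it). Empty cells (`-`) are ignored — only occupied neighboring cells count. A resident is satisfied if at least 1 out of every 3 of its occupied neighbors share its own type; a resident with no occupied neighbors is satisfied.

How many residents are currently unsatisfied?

6

(1,1)% 0/0 ok
(1,5)@ 0/0 ok
(2,2)@ 1/2 ok
(2,3)@ 1/2 ok
(3,1)@ 0/2 unhappy
(3,2)% 1/4 unhappy
(3,3)% 2/4 ok
(3,4)@ 1/3 ok
(3,5)@ 2/2 ok
(4,1)% 0/3 unhappy
(4,2)@ 0/4 unhappy
(4,3)% 2/3 ok
(4,4)% 1/3 ok
(4,5)@ 1/2 ok
(5,1)@ 1/3 ok
(5,2)% 0/2 unhappy
(6,1)@ 1/1 ok
(6,3)@ 1/1 ok
(6,4)@ 1/2 ok
(6,5)% 0/1 unhappy
Unsatisfied: (3,1), (3,2), (4,1), (4,2), (5,2), (6,5) — 6 in total.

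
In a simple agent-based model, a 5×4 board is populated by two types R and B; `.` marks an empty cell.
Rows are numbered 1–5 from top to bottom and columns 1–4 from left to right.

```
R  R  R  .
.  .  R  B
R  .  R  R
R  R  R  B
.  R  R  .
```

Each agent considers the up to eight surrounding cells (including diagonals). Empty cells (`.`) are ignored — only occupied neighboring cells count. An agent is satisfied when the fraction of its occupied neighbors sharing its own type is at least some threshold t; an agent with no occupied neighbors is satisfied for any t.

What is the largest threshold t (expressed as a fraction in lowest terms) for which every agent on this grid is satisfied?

Row 1: (1,1)R 1/1 · (1,2)R 3/3 · (1,3)R 2/3
Row 2: (2,3)R 4/5 · (2,4)B 0/4
Row 3: (3,1)R 2/2 · (3,3)R 4/6 · (3,4)R 3/5
Row 4: (4,1)R 3/3 · (4,2)R 6/6 · (4,3)R 5/6 · (4,4)B 0/4
Row 5: (5,2)R 4/4 · (5,3)R 3/4
The smallest same-type fraction is 0/4 at (2,4), which reduces to 0/1. Any threshold above that leaves this agent unsatisfied.

0/1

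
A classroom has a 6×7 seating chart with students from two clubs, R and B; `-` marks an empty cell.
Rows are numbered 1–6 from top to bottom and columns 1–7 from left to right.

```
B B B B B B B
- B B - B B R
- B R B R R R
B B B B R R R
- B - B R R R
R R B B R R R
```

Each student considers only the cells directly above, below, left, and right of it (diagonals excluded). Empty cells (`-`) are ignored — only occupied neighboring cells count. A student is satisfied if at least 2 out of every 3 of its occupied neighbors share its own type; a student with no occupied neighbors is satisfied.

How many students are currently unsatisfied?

Row 1: (1,1)B 1/1 ok · (1,2)B 3/3 ok · (1,3)B 3/3 ok · (1,4)B 2/2 ok · (1,5)B 3/3 ok · (1,6)B 3/3 ok · (1,7)B 1/2 unhappy
Row 2: (2,2)B 3/3 ok · (2,3)B 2/3 ok · (2,5)B 2/3 ok · (2,6)B 2/4 unhappy · (2,7)R 1/3 unhappy
Row 3: (3,2)B 2/3 ok · (3,3)R 0/4 unhappy · (3,4)B 1/3 unhappy · (3,5)R 2/4 unhappy · (3,6)R 3/4 ok · (3,7)R 3/3 ok
Row 4: (4,1)B 1/1 ok · (4,2)B 4/4 ok · (4,3)B 2/3 ok · (4,4)B 3/4 ok · (4,5)R 3/4 ok · (4,6)R 4/4 ok · (4,7)R 3/3 ok
Row 5: (5,2)B 1/2 unhappy · (5,4)B 2/3 ok · (5,5)R 3/4 ok · (5,6)R 4/4 ok · (5,7)R 3/3 ok
Row 6: (6,1)R 1/1 ok · (6,2)R 1/3 unhappy · (6,3)B 1/2 unhappy · (6,4)B 2/3 ok · (6,5)R 2/3 ok · (6,6)R 3/3 ok · (6,7)R 2/2 ok
Unsatisfied: (1,7), (2,6), (2,7), (3,3), (3,4), (3,5), (5,2), (6,2), (6,3) — 9 in total.

9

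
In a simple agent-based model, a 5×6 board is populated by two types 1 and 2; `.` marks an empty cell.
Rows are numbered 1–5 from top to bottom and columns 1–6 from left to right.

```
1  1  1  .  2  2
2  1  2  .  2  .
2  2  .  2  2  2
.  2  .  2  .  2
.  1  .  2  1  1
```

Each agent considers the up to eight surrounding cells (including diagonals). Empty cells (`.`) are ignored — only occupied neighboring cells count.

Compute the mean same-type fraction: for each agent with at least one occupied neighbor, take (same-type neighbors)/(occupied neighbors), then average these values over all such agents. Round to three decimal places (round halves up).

(1,1)1 2/3
(1,2)1 3/5
(1,3)1 2/3
(1,5)2 2/2
(1,6)2 2/2
(2,1)2 2/5
(2,2)1 3/7
(2,3)2 2/5
(2,5)2 5/5
(3,1)2 3/4
(3,2)2 4/5
(3,4)2 4/4
(3,5)2 5/5
(3,6)2 3/3
(4,2)2 2/3
(4,4)2 3/4
(4,6)2 2/4
(5,2)1 0/1
(5,4)2 1/2
(5,5)1 1/4
(5,6)1 1/2
Sum over 21 agents: 2/3 + 3/5 + 2/3 + 2/2 + 2/2 + 2/5 + 3/7 + 2/5 + 5/5 + 3/4 + 4/5 + 4/4 + 5/5 + 3/3 + 2/3 + 3/4 + 2/4 + 0/1 + 1/2 + 1/4 + 1/2 = 1943/140; mean = 1943/140 ÷ 21 = 1943/2940 = 0.660884… → 0.661.

0.661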